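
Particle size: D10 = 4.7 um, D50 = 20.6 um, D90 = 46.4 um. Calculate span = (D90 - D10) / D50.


Span = (46.4 - 4.7) / 20.6 = 41.7 / 20.6 = 2.024

2.024


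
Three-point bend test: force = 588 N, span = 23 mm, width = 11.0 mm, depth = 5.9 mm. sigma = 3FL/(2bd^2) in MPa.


sigma = 3*588*23/(2*11.0*5.9^2) = 53.0 MPa

53.0


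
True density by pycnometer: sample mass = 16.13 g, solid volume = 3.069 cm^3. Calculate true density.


TD = 16.13 / 3.069 = 5.256 g/cm^3

5.256


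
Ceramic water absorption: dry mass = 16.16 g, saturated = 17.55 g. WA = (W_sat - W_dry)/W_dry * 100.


WA = (17.55 - 16.16) / 16.16 * 100 = 8.6%

8.6


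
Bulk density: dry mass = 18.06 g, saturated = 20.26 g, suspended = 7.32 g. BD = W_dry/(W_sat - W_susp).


BD = 18.06 / (20.26 - 7.32) = 18.06 / 12.94 = 1.396 g/cm^3

1.396


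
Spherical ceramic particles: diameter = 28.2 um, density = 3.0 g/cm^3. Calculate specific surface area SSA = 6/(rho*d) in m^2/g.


SSA = 6 / (3.0 * 28.2) = 0.071 m^2/g

0.071


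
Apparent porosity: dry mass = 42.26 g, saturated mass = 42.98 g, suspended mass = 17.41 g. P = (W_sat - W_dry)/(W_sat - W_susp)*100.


P = (42.98 - 42.26) / (42.98 - 17.41) * 100 = 0.72 / 25.57 * 100 = 2.8%

2.8


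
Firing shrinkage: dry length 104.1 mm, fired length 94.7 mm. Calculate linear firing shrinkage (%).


FS = (104.1 - 94.7) / 104.1 * 100 = 9.03%

9.03


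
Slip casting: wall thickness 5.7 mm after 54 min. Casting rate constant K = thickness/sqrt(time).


K = 5.7 / sqrt(54) = 5.7 / 7.3485 = 0.776 mm/min^0.5

0.776


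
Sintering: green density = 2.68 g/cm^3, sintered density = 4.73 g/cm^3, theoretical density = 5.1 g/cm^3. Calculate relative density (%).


Relative = 4.73 / 5.1 * 100 = 92.7%

92.7


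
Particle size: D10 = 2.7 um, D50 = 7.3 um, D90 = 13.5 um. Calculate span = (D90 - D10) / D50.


Span = (13.5 - 2.7) / 7.3 = 10.8 / 7.3 = 1.479

1.479


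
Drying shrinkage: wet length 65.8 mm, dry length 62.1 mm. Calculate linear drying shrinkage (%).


DS = (65.8 - 62.1) / 65.8 * 100 = 5.62%

5.62


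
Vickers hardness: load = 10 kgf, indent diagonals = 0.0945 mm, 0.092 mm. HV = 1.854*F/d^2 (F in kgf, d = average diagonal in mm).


d_avg = (0.0945+0.092)/2 = 0.09325 mm
HV = 1.854*10/0.09325^2 = 2132

2132


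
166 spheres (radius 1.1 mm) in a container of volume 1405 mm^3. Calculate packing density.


V_sphere = 4/3*pi*1.1^3 = 5.5753 mm^3
Total V = 166*5.5753 = 925.4998 mm^3
PD = 925.4998 / 1405 = 0.659

0.659


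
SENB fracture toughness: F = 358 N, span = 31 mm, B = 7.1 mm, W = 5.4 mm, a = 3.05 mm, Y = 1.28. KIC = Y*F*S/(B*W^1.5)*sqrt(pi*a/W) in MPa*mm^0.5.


KIC = 1.28*358*31/(7.1*5.4^1.5)*sqrt(pi*3.05/5.4) = 212.39

212.39


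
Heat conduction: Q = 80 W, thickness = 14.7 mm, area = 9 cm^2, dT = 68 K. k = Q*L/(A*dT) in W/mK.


k = 80*14.7/1000/(9/10000*68) = 19.22 W/mK

19.22


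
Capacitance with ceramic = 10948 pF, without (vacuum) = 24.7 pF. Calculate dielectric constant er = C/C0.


er = 10948 / 24.7 = 443.24

443.24


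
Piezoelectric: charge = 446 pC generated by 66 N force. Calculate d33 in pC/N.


d33 = 446 / 66 = 6.8 pC/N

6.8


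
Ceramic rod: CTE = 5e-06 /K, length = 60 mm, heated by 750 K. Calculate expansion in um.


dL = 5e-06 * 60 * 750 * 1000 = 225.0 um

225.0


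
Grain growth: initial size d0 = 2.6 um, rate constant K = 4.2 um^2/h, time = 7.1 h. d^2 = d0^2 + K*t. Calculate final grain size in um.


d^2 = 2.6^2 + 4.2*7.1 = 36.58
d = sqrt(36.58) = 6.05 um

6.05


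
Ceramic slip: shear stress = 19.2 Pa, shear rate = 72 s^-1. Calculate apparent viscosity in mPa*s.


eta = tau/gamma * 1000 = 19.2/72 * 1000 = 266.7 mPa*s

266.7


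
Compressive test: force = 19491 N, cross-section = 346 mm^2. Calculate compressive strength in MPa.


CS = 19491 / 346 = 56.3 MPa

56.3


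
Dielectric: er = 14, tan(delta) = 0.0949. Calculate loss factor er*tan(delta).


Loss = 14 * 0.0949 = 1.329

1.329


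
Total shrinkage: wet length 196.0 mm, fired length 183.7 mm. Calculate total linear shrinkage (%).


TS = (196.0 - 183.7) / 196.0 * 100 = 6.28%

6.28


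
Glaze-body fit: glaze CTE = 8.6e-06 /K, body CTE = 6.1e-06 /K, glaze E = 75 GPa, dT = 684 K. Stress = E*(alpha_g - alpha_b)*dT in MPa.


Stress = 75*1000*(8.6e-06 - 6.1e-06)*684 = 128.3 MPa

128.3


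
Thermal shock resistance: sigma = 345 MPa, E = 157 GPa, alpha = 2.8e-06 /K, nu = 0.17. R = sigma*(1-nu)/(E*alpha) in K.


R = 345*(1-0.17)/(157*1000*2.8e-06) = 651 K

651


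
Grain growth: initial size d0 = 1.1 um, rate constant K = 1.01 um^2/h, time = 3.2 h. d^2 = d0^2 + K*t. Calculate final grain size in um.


d^2 = 1.1^2 + 1.01*3.2 = 4.442
d = sqrt(4.442) = 2.11 um

2.11


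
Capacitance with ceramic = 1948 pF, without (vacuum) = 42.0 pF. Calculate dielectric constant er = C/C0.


er = 1948 / 42.0 = 46.38

46.38


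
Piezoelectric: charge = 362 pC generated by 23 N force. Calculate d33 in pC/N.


d33 = 362 / 23 = 15.7 pC/N

15.7


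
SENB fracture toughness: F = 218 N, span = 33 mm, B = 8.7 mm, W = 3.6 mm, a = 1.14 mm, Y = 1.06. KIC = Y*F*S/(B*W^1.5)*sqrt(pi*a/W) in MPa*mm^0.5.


KIC = 1.06*218*33/(8.7*3.6^1.5)*sqrt(pi*1.14/3.6) = 127.99

127.99


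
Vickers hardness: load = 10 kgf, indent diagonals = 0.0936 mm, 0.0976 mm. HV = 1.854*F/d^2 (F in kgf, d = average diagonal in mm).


d_avg = (0.0936+0.0976)/2 = 0.0956 mm
HV = 1.854*10/0.0956^2 = 2029

2029


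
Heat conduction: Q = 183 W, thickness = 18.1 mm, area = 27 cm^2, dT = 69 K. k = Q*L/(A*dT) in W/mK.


k = 183*18.1/1000/(27/10000*69) = 17.78 W/mK

17.78


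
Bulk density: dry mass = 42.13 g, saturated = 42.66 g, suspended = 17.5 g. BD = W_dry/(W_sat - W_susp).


BD = 42.13 / (42.66 - 17.5) = 42.13 / 25.16 = 1.674 g/cm^3

1.674


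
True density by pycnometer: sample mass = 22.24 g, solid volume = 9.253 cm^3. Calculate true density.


TD = 22.24 / 9.253 = 2.404 g/cm^3

2.404


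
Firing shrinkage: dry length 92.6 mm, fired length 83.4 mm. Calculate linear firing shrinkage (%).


FS = (92.6 - 83.4) / 92.6 * 100 = 9.94%

9.94


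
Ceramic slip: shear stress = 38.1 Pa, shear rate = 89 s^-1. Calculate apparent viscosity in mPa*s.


eta = tau/gamma * 1000 = 38.1/89 * 1000 = 428.1 mPa*s

428.1


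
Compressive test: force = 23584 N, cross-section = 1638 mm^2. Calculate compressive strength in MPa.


CS = 23584 / 1638 = 14.4 MPa

14.4


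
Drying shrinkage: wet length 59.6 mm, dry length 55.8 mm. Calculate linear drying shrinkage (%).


DS = (59.6 - 55.8) / 59.6 * 100 = 6.38%

6.38


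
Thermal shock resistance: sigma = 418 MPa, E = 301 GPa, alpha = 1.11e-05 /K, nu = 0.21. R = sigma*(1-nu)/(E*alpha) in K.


R = 418*(1-0.21)/(301*1000*1.11e-05) = 99 K

99


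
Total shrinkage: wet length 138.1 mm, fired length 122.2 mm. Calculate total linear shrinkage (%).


TS = (138.1 - 122.2) / 138.1 * 100 = 11.51%

11.51


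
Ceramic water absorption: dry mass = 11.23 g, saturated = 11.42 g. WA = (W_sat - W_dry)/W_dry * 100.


WA = (11.42 - 11.23) / 11.23 * 100 = 1.69%

1.69


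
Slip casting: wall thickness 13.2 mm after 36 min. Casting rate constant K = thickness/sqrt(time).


K = 13.2 / sqrt(36) = 13.2 / 6.0 = 2.2 mm/min^0.5

2.2


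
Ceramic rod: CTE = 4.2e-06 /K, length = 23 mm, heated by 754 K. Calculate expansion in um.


dL = 4.2e-06 * 23 * 754 * 1000 = 72.836 um

72.836


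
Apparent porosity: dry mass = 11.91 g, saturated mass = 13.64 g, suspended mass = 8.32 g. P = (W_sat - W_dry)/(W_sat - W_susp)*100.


P = (13.64 - 11.91) / (13.64 - 8.32) * 100 = 1.73 / 5.32 * 100 = 32.5%

32.5


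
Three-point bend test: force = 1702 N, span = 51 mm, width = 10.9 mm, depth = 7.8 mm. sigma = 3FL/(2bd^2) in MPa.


sigma = 3*1702*51/(2*10.9*7.8^2) = 196.3 MPa

196.3


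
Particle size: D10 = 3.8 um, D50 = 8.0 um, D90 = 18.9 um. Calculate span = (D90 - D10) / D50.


Span = (18.9 - 3.8) / 8.0 = 15.1 / 8.0 = 1.888

1.888


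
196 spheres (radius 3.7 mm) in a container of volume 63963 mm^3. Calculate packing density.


V_sphere = 4/3*pi*3.7^3 = 212.1748 mm^3
Total V = 196*212.1748 = 41586.2608 mm^3
PD = 41586.2608 / 63963 = 0.65

0.65


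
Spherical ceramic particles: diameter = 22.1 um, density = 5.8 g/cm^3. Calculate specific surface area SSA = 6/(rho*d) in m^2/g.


SSA = 6 / (5.8 * 22.1) = 0.047 m^2/g

0.047


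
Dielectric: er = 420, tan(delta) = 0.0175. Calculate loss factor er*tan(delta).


Loss = 420 * 0.0175 = 7.35

7.35


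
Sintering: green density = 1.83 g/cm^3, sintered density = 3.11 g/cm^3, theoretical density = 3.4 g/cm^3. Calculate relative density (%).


Relative = 3.11 / 3.4 * 100 = 91.5%

91.5


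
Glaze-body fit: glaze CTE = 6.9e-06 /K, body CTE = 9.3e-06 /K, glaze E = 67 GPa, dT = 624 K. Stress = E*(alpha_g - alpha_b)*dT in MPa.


Stress = 67*1000*(6.9e-06 - 9.3e-06)*624 = -100.3 MPa

-100.3


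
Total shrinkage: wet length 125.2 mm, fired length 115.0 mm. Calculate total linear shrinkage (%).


TS = (125.2 - 115.0) / 125.2 * 100 = 8.15%

8.15


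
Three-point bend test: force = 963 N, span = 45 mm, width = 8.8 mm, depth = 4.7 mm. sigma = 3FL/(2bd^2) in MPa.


sigma = 3*963*45/(2*8.8*4.7^2) = 334.4 MPa

334.4


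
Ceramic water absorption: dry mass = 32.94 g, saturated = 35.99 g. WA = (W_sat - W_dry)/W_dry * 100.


WA = (35.99 - 32.94) / 32.94 * 100 = 9.26%

9.26


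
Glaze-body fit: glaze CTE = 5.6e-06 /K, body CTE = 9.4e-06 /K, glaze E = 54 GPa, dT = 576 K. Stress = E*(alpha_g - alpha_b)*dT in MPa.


Stress = 54*1000*(5.6e-06 - 9.4e-06)*576 = -118.2 MPa

-118.2


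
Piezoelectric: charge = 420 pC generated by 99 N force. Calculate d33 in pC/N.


d33 = 420 / 99 = 4.2 pC/N

4.2


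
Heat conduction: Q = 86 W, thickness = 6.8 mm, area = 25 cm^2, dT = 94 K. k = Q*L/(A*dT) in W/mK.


k = 86*6.8/1000/(25/10000*94) = 2.49 W/mK

2.49


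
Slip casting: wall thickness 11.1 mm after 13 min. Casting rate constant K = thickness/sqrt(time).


K = 11.1 / sqrt(13) = 11.1 / 3.6056 = 3.079 mm/min^0.5

3.079


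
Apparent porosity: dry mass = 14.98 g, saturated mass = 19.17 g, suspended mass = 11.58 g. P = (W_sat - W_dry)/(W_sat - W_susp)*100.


P = (19.17 - 14.98) / (19.17 - 11.58) * 100 = 4.19 / 7.59 * 100 = 55.2%

55.2


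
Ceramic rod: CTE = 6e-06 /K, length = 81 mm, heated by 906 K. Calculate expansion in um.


dL = 6e-06 * 81 * 906 * 1000 = 440.316 um

440.316


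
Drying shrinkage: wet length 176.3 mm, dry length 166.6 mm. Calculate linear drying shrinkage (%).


DS = (176.3 - 166.6) / 176.3 * 100 = 5.5%

5.5


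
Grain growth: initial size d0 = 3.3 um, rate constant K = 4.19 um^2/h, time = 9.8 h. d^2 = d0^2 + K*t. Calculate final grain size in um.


d^2 = 3.3^2 + 4.19*9.8 = 51.952
d = sqrt(51.952) = 7.21 um

7.21


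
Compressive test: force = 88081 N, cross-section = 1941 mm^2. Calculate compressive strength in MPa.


CS = 88081 / 1941 = 45.4 MPa

45.4


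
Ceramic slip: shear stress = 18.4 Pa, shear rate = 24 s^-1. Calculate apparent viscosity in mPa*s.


eta = tau/gamma * 1000 = 18.4/24 * 1000 = 766.7 mPa*s

766.7


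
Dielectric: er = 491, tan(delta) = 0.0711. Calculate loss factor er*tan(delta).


Loss = 491 * 0.0711 = 34.91

34.91


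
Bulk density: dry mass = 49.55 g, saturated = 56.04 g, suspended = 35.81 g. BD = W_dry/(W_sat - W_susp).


BD = 49.55 / (56.04 - 35.81) = 49.55 / 20.23 = 2.449 g/cm^3

2.449


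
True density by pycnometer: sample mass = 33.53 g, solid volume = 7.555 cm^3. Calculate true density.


TD = 33.53 / 7.555 = 4.438 g/cm^3

4.438


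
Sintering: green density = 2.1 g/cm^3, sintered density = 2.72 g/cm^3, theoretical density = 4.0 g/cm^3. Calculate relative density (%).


Relative = 2.72 / 4.0 * 100 = 68.0%

68.0


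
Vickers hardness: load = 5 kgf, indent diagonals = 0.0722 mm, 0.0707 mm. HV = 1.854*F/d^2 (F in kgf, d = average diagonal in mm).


d_avg = (0.0722+0.0707)/2 = 0.07145 mm
HV = 1.854*5/0.07145^2 = 1816

1816


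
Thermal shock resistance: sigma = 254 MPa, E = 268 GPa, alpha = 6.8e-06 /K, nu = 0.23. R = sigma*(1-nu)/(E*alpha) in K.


R = 254*(1-0.23)/(268*1000*6.8e-06) = 107 K

107


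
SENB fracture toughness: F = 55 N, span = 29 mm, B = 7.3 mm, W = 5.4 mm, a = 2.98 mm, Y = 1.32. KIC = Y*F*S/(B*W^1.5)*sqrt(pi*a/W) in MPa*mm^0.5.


KIC = 1.32*55*29/(7.3*5.4^1.5)*sqrt(pi*2.98/5.4) = 30.26

30.26


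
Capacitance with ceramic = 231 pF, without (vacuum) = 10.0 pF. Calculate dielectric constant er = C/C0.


er = 231 / 10.0 = 23.1

23.1


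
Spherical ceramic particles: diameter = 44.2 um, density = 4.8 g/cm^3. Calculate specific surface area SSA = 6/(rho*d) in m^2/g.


SSA = 6 / (4.8 * 44.2) = 0.028 m^2/g

0.028


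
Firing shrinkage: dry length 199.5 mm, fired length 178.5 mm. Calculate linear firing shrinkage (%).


FS = (199.5 - 178.5) / 199.5 * 100 = 10.53%

10.53


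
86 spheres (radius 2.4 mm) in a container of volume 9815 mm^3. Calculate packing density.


V_sphere = 4/3*pi*2.4^3 = 57.9058 mm^3
Total V = 86*57.9058 = 4979.8988 mm^3
PD = 4979.8988 / 9815 = 0.507

0.507


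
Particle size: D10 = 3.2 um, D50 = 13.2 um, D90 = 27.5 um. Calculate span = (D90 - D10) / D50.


Span = (27.5 - 3.2) / 13.2 = 24.3 / 13.2 = 1.841

1.841


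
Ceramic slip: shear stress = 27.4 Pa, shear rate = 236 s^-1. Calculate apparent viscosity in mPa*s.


eta = tau/gamma * 1000 = 27.4/236 * 1000 = 116.1 mPa*s

116.1


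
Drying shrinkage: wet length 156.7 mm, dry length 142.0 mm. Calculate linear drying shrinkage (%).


DS = (156.7 - 142.0) / 156.7 * 100 = 9.38%

9.38


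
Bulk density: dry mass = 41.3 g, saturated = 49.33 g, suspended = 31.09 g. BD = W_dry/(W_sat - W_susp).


BD = 41.3 / (49.33 - 31.09) = 41.3 / 18.24 = 2.264 g/cm^3

2.264


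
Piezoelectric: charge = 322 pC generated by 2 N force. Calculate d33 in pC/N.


d33 = 322 / 2 = 161.0 pC/N

161.0


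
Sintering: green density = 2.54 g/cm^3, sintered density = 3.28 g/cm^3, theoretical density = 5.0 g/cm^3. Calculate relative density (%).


Relative = 3.28 / 5.0 * 100 = 65.6%

65.6


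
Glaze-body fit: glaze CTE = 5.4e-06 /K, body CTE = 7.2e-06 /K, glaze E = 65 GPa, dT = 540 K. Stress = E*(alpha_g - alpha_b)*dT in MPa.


Stress = 65*1000*(5.4e-06 - 7.2e-06)*540 = -63.2 MPa

-63.2


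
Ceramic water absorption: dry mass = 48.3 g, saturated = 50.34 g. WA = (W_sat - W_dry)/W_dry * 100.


WA = (50.34 - 48.3) / 48.3 * 100 = 4.22%

4.22


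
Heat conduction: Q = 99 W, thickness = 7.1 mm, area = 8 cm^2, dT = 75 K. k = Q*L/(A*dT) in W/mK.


k = 99*7.1/1000/(8/10000*75) = 11.72 W/mK

11.72


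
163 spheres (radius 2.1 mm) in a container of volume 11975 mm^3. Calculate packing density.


V_sphere = 4/3*pi*2.1^3 = 38.7924 mm^3
Total V = 163*38.7924 = 6323.1612 mm^3
PD = 6323.1612 / 11975 = 0.528

0.528


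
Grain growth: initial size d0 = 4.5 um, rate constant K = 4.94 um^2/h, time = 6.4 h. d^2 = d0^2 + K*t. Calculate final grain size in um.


d^2 = 4.5^2 + 4.94*6.4 = 51.866
d = sqrt(51.866) = 7.2 um

7.2


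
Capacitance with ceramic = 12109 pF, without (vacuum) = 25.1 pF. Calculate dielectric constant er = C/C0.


er = 12109 / 25.1 = 482.43

482.43


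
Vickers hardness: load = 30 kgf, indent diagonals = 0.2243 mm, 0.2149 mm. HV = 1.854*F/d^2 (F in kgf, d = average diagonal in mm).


d_avg = (0.2243+0.2149)/2 = 0.2196 mm
HV = 1.854*30/0.2196^2 = 1153

1153


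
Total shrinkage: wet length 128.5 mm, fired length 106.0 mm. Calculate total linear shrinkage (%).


TS = (128.5 - 106.0) / 128.5 * 100 = 17.51%

17.51


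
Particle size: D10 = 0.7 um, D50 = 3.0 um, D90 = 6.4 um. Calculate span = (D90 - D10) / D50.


Span = (6.4 - 0.7) / 3.0 = 5.7 / 3.0 = 1.9

1.9


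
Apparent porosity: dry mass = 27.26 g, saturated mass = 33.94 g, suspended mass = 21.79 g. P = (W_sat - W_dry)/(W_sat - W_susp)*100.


P = (33.94 - 27.26) / (33.94 - 21.79) * 100 = 6.68 / 12.15 * 100 = 55.0%

55.0


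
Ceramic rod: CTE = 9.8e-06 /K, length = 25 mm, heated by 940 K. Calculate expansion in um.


dL = 9.8e-06 * 25 * 940 * 1000 = 230.3 um

230.3


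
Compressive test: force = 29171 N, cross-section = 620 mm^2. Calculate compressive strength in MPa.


CS = 29171 / 620 = 47.1 MPa

47.1


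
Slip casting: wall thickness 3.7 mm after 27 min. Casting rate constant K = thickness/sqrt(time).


K = 3.7 / sqrt(27) = 3.7 / 5.1962 = 0.712 mm/min^0.5

0.712


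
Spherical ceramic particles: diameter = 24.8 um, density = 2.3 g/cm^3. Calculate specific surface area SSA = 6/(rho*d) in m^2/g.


SSA = 6 / (2.3 * 24.8) = 0.105 m^2/g

0.105


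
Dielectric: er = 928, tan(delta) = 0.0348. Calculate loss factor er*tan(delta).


Loss = 928 * 0.0348 = 32.294

32.294


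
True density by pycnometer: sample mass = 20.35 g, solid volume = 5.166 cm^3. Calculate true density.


TD = 20.35 / 5.166 = 3.939 g/cm^3

3.939


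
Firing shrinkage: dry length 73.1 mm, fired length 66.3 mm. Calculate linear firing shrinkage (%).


FS = (73.1 - 66.3) / 73.1 * 100 = 9.3%

9.3


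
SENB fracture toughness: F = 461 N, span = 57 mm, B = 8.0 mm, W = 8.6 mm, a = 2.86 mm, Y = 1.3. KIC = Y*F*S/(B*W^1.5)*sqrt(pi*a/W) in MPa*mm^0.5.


KIC = 1.3*461*57/(8.0*8.6^1.5)*sqrt(pi*2.86/8.6) = 173.06

173.06


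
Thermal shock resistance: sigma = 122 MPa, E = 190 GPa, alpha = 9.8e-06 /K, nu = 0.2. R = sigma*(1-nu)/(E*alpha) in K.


R = 122*(1-0.2)/(190*1000*9.8e-06) = 52 K

52


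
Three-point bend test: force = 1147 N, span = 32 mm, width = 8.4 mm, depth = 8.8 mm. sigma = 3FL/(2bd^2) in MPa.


sigma = 3*1147*32/(2*8.4*8.8^2) = 84.6 MPa

84.6


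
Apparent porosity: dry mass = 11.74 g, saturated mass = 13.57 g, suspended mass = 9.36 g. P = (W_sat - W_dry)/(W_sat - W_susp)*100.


P = (13.57 - 11.74) / (13.57 - 9.36) * 100 = 1.83 / 4.21 * 100 = 43.5%

43.5


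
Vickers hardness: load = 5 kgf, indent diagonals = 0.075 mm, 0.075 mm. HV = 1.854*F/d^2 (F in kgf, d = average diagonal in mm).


d_avg = (0.075+0.075)/2 = 0.075 mm
HV = 1.854*5/0.075^2 = 1648

1648


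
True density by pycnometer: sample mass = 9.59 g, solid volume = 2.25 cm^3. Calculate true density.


TD = 9.59 / 2.25 = 4.262 g/cm^3

4.262


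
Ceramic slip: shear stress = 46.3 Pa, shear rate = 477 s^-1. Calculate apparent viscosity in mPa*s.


eta = tau/gamma * 1000 = 46.3/477 * 1000 = 97.1 mPa*s

97.1


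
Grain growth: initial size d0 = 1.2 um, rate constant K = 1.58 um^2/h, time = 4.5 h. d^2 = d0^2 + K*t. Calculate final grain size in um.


d^2 = 1.2^2 + 1.58*4.5 = 8.55
d = sqrt(8.55) = 2.92 um

2.92


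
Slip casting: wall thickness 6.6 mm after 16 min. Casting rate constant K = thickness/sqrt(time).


K = 6.6 / sqrt(16) = 6.6 / 4.0 = 1.65 mm/min^0.5

1.65


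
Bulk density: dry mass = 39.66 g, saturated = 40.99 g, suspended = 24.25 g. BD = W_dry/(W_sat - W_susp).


BD = 39.66 / (40.99 - 24.25) = 39.66 / 16.74 = 2.369 g/cm^3

2.369


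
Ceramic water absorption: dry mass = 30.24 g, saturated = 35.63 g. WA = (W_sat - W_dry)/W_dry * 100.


WA = (35.63 - 30.24) / 30.24 * 100 = 17.82%

17.82


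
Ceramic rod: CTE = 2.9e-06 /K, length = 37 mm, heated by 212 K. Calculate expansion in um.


dL = 2.9e-06 * 37 * 212 * 1000 = 22.748 um

22.748


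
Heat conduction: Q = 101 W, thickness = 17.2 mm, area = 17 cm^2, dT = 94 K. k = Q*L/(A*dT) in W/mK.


k = 101*17.2/1000/(17/10000*94) = 10.87 W/mK

10.87


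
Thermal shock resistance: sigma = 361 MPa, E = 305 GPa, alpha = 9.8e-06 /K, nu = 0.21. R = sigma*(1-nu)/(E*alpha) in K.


R = 361*(1-0.21)/(305*1000*9.8e-06) = 95 K

95


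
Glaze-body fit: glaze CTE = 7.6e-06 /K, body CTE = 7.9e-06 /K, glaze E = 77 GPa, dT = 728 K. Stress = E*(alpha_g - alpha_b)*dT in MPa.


Stress = 77*1000*(7.6e-06 - 7.9e-06)*728 = -16.8 MPa

-16.8


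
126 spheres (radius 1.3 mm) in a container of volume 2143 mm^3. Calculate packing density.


V_sphere = 4/3*pi*1.3^3 = 9.2028 mm^3
Total V = 126*9.2028 = 1159.5528 mm^3
PD = 1159.5528 / 2143 = 0.541

0.541


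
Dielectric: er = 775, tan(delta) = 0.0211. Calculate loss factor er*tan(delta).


Loss = 775 * 0.0211 = 16.353

16.353


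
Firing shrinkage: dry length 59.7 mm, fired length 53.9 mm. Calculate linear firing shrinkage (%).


FS = (59.7 - 53.9) / 59.7 * 100 = 9.72%

9.72


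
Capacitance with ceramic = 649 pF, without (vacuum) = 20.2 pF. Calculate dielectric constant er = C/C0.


er = 649 / 20.2 = 32.13

32.13


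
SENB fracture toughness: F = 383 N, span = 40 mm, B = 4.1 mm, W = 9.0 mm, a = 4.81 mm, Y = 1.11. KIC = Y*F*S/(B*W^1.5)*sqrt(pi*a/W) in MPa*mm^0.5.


KIC = 1.11*383*40/(4.1*9.0^1.5)*sqrt(pi*4.81/9.0) = 199.05

199.05


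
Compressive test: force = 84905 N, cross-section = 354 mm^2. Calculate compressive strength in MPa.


CS = 84905 / 354 = 239.8 MPa

239.8


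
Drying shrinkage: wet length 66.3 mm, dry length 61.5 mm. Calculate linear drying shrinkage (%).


DS = (66.3 - 61.5) / 66.3 * 100 = 7.24%

7.24


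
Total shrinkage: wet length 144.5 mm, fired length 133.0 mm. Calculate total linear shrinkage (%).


TS = (144.5 - 133.0) / 144.5 * 100 = 7.96%

7.96


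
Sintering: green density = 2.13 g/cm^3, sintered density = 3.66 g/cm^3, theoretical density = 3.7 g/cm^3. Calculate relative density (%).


Relative = 3.66 / 3.7 * 100 = 98.9%

98.9


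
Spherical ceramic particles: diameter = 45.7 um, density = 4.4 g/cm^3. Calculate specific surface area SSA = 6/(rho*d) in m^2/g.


SSA = 6 / (4.4 * 45.7) = 0.03 m^2/g

0.03


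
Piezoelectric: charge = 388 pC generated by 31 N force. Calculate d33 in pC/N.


d33 = 388 / 31 = 12.5 pC/N

12.5


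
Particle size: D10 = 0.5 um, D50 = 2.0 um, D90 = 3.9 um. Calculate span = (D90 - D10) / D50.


Span = (3.9 - 0.5) / 2.0 = 3.4 / 2.0 = 1.7

1.7


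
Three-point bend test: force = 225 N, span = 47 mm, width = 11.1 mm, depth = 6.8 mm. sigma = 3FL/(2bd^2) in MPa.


sigma = 3*225*47/(2*11.1*6.8^2) = 30.9 MPa

30.9


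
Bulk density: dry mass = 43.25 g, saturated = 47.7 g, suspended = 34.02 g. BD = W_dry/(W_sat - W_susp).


BD = 43.25 / (47.7 - 34.02) = 43.25 / 13.68 = 3.162 g/cm^3

3.162


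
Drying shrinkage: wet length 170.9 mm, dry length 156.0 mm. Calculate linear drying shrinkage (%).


DS = (170.9 - 156.0) / 170.9 * 100 = 8.72%

8.72


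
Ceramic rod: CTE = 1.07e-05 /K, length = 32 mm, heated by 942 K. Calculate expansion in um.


dL = 1.07e-05 * 32 * 942 * 1000 = 322.541 um

322.541


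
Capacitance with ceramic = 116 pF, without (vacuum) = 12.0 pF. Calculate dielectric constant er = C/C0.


er = 116 / 12.0 = 9.67

9.67


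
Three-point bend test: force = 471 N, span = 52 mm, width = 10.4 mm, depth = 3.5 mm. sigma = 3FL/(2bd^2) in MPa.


sigma = 3*471*52/(2*10.4*3.5^2) = 288.4 MPa

288.4


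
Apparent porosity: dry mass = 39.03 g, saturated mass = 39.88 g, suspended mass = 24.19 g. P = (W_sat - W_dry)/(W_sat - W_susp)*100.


P = (39.88 - 39.03) / (39.88 - 24.19) * 100 = 0.85 / 15.69 * 100 = 5.4%

5.4


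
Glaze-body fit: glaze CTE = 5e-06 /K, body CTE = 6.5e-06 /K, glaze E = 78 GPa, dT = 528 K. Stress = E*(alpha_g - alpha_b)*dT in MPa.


Stress = 78*1000*(5e-06 - 6.5e-06)*528 = -61.8 MPa

-61.8


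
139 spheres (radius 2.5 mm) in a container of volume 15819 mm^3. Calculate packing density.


V_sphere = 4/3*pi*2.5^3 = 65.4498 mm^3
Total V = 139*65.4498 = 9097.5222 mm^3
PD = 9097.5222 / 15819 = 0.575

0.575


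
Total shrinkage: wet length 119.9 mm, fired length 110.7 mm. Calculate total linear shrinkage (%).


TS = (119.9 - 110.7) / 119.9 * 100 = 7.67%

7.67


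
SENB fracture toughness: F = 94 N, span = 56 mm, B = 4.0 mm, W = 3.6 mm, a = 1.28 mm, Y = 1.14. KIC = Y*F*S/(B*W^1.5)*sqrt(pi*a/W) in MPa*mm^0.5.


KIC = 1.14*94*56/(4.0*3.6^1.5)*sqrt(pi*1.28/3.6) = 232.13

232.13


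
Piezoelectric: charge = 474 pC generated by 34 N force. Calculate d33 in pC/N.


d33 = 474 / 34 = 13.9 pC/N

13.9


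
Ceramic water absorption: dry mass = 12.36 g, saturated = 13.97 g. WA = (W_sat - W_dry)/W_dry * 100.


WA = (13.97 - 12.36) / 12.36 * 100 = 13.03%

13.03


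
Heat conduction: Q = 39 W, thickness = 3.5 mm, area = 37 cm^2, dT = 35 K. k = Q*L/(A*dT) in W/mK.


k = 39*3.5/1000/(37/10000*35) = 1.05 W/mK

1.05


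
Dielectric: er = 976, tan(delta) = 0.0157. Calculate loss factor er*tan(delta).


Loss = 976 * 0.0157 = 15.323

15.323


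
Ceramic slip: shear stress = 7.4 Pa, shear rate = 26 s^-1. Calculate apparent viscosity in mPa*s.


eta = tau/gamma * 1000 = 7.4/26 * 1000 = 284.6 mPa*s

284.6


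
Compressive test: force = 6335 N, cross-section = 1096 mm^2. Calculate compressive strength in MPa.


CS = 6335 / 1096 = 5.8 MPa

5.8


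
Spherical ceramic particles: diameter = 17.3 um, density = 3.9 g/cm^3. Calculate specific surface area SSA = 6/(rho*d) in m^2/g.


SSA = 6 / (3.9 * 17.3) = 0.089 m^2/g

0.089


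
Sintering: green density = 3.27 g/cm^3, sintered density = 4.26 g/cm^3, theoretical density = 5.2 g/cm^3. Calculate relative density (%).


Relative = 4.26 / 5.2 * 100 = 81.9%

81.9


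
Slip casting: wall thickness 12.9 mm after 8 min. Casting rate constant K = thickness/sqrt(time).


K = 12.9 / sqrt(8) = 12.9 / 2.8284 = 4.561 mm/min^0.5

4.561


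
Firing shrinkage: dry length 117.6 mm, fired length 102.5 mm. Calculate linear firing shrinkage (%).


FS = (117.6 - 102.5) / 117.6 * 100 = 12.84%

12.84


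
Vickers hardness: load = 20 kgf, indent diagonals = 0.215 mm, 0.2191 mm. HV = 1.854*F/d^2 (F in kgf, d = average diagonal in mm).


d_avg = (0.215+0.2191)/2 = 0.21705 mm
HV = 1.854*20/0.21705^2 = 787

787


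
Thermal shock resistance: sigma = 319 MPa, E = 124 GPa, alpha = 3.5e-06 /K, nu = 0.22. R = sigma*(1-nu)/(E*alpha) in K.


R = 319*(1-0.22)/(124*1000*3.5e-06) = 573 K

573


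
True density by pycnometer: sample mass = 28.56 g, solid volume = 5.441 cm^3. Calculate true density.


TD = 28.56 / 5.441 = 5.249 g/cm^3

5.249


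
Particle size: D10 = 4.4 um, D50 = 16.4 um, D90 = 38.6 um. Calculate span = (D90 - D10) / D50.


Span = (38.6 - 4.4) / 16.4 = 34.2 / 16.4 = 2.085

2.085


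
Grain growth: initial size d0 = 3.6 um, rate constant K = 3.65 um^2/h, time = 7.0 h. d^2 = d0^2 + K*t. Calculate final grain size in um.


d^2 = 3.6^2 + 3.65*7.0 = 38.51
d = sqrt(38.51) = 6.21 um

6.21


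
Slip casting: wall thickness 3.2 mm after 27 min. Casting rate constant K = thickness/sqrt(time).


K = 3.2 / sqrt(27) = 3.2 / 5.1962 = 0.616 mm/min^0.5

0.616


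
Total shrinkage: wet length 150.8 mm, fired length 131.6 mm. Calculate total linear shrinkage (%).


TS = (150.8 - 131.6) / 150.8 * 100 = 12.73%

12.73


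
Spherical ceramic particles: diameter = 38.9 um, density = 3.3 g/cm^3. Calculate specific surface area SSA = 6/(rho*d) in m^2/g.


SSA = 6 / (3.3 * 38.9) = 0.047 m^2/g

0.047


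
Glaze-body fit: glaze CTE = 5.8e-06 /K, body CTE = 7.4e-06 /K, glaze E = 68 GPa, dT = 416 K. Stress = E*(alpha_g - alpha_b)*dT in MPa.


Stress = 68*1000*(5.8e-06 - 7.4e-06)*416 = -45.3 MPa

-45.3


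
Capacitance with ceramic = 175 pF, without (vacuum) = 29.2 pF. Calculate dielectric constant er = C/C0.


er = 175 / 29.2 = 5.99

5.99


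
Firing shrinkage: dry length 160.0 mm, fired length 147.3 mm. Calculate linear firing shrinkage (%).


FS = (160.0 - 147.3) / 160.0 * 100 = 7.94%

7.94


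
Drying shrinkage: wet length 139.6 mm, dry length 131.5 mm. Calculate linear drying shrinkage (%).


DS = (139.6 - 131.5) / 139.6 * 100 = 5.8%

5.8


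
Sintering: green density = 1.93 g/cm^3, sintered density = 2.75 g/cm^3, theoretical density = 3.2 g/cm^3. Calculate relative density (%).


Relative = 2.75 / 3.2 * 100 = 85.9%

85.9


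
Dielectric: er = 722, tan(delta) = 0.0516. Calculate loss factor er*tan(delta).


Loss = 722 * 0.0516 = 37.255

37.255


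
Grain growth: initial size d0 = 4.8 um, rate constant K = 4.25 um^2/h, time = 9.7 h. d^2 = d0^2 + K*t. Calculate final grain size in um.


d^2 = 4.8^2 + 4.25*9.7 = 64.265
d = sqrt(64.265) = 8.02 um

8.02


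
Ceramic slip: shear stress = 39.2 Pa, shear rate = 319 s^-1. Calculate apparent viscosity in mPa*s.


eta = tau/gamma * 1000 = 39.2/319 * 1000 = 122.9 mPa*s

122.9


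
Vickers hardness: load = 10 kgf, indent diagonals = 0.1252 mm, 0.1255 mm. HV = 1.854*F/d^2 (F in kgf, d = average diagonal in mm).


d_avg = (0.1252+0.1255)/2 = 0.12535 mm
HV = 1.854*10/0.12535^2 = 1180

1180


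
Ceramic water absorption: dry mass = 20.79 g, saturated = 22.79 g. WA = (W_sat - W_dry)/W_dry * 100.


WA = (22.79 - 20.79) / 20.79 * 100 = 9.62%

9.62


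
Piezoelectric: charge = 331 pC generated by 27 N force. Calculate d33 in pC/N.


d33 = 331 / 27 = 12.3 pC/N

12.3


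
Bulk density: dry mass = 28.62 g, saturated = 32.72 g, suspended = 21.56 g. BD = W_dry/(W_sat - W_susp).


BD = 28.62 / (32.72 - 21.56) = 28.62 / 11.16 = 2.565 g/cm^3

2.565


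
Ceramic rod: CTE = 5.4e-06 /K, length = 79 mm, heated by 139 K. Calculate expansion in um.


dL = 5.4e-06 * 79 * 139 * 1000 = 59.297 um

59.297


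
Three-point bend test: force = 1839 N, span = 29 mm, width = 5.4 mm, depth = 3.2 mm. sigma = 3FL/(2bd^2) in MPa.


sigma = 3*1839*29/(2*5.4*3.2^2) = 1446.7 MPa

1446.7


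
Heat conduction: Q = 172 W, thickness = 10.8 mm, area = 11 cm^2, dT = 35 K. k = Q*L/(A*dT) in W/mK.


k = 172*10.8/1000/(11/10000*35) = 48.25 W/mK

48.25


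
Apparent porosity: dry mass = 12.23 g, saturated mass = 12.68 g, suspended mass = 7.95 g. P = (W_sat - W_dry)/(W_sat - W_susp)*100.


P = (12.68 - 12.23) / (12.68 - 7.95) * 100 = 0.45 / 4.73 * 100 = 9.5%

9.5


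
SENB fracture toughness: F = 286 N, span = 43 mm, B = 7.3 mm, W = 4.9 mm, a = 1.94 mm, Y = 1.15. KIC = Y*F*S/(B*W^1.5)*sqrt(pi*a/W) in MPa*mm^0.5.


KIC = 1.15*286*43/(7.3*4.9^1.5)*sqrt(pi*1.94/4.9) = 199.2

199.2


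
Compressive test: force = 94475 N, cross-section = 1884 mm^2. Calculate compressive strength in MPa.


CS = 94475 / 1884 = 50.1 MPa

50.1


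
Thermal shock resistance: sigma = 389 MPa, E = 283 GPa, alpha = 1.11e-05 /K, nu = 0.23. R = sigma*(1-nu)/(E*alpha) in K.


R = 389*(1-0.23)/(283*1000*1.11e-05) = 95 K

95


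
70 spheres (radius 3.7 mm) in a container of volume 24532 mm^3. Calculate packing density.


V_sphere = 4/3*pi*3.7^3 = 212.1748 mm^3
Total V = 70*212.1748 = 14852.236 mm^3
PD = 14852.236 / 24532 = 0.605

0.605


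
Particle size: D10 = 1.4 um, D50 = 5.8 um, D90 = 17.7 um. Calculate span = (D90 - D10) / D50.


Span = (17.7 - 1.4) / 5.8 = 16.3 / 5.8 = 2.81

2.81


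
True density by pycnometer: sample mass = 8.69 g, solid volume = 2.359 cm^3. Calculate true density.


TD = 8.69 / 2.359 = 3.684 g/cm^3

3.684


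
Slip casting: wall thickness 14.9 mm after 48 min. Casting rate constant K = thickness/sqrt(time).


K = 14.9 / sqrt(48) = 14.9 / 6.9282 = 2.151 mm/min^0.5

2.151


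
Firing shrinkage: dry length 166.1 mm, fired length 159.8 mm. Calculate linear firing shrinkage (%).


FS = (166.1 - 159.8) / 166.1 * 100 = 3.79%

3.79


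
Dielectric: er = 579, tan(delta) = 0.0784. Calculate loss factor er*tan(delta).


Loss = 579 * 0.0784 = 45.394

45.394


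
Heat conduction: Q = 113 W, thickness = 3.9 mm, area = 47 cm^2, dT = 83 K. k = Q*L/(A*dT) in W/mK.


k = 113*3.9/1000/(47/10000*83) = 1.13 W/mK

1.13


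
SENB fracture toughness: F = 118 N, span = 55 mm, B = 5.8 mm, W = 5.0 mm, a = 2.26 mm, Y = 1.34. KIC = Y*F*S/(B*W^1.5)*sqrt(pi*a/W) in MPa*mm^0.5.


KIC = 1.34*118*55/(5.8*5.0^1.5)*sqrt(pi*2.26/5.0) = 159.81

159.81


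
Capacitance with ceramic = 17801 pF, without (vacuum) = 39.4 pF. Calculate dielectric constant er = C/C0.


er = 17801 / 39.4 = 451.8

451.8


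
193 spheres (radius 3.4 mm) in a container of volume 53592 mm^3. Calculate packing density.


V_sphere = 4/3*pi*3.4^3 = 164.6362 mm^3
Total V = 193*164.6362 = 31774.7866 mm^3
PD = 31774.7866 / 53592 = 0.593

0.593


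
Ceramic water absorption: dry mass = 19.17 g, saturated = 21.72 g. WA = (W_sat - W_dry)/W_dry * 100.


WA = (21.72 - 19.17) / 19.17 * 100 = 13.3%

13.3


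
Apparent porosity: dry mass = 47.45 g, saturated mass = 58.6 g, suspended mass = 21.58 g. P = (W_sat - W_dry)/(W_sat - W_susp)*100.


P = (58.6 - 47.45) / (58.6 - 21.58) * 100 = 11.15 / 37.02 * 100 = 30.1%

30.1


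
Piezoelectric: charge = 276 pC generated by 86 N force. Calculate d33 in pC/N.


d33 = 276 / 86 = 3.2 pC/N

3.2


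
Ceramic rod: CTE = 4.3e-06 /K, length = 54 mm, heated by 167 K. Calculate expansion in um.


dL = 4.3e-06 * 54 * 167 * 1000 = 38.777 um

38.777


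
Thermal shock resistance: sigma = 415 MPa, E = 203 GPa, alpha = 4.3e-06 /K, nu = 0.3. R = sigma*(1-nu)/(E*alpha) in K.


R = 415*(1-0.3)/(203*1000*4.3e-06) = 333 K

333


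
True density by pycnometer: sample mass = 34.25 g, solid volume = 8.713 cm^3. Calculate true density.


TD = 34.25 / 8.713 = 3.931 g/cm^3

3.931


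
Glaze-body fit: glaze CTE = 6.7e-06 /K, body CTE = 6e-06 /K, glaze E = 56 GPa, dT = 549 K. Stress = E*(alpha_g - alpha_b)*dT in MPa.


Stress = 56*1000*(6.7e-06 - 6e-06)*549 = 21.5 MPa

21.5


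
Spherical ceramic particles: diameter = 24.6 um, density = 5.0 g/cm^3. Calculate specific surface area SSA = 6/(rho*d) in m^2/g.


SSA = 6 / (5.0 * 24.6) = 0.049 m^2/g

0.049


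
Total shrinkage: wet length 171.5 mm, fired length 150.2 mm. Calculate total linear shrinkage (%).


TS = (171.5 - 150.2) / 171.5 * 100 = 12.42%

12.42


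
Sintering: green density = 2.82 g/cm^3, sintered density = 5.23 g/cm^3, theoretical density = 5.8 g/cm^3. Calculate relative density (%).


Relative = 5.23 / 5.8 * 100 = 90.2%

90.2


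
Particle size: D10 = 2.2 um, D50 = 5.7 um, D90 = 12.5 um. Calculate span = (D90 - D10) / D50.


Span = (12.5 - 2.2) / 5.7 = 10.3 / 5.7 = 1.807

1.807


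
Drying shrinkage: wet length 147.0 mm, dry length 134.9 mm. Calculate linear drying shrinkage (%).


DS = (147.0 - 134.9) / 147.0 * 100 = 8.23%

8.23


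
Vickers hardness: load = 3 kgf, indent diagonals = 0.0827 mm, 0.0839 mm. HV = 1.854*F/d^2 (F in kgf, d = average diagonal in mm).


d_avg = (0.0827+0.0839)/2 = 0.0833 mm
HV = 1.854*3/0.0833^2 = 802

802


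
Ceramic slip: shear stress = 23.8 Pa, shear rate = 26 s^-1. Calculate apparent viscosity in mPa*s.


eta = tau/gamma * 1000 = 23.8/26 * 1000 = 915.4 mPa*s

915.4


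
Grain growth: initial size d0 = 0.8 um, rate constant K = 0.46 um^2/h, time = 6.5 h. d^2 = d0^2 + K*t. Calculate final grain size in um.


d^2 = 0.8^2 + 0.46*6.5 = 3.63
d = sqrt(3.63) = 1.91 um

1.91


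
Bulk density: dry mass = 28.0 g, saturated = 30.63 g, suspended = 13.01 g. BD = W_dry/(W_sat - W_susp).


BD = 28.0 / (30.63 - 13.01) = 28.0 / 17.62 = 1.589 g/cm^3

1.589


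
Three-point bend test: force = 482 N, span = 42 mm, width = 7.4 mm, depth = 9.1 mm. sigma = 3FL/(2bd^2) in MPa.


sigma = 3*482*42/(2*7.4*9.1^2) = 49.6 MPa

49.6


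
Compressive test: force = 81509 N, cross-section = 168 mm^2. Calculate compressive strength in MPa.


CS = 81509 / 168 = 485.2 MPa

485.2


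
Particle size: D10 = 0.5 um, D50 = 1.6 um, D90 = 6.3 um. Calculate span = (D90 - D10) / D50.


Span = (6.3 - 0.5) / 1.6 = 5.8 / 1.6 = 3.625

3.625


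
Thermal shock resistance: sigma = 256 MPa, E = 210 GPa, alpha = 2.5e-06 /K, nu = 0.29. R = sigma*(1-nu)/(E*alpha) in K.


R = 256*(1-0.29)/(210*1000*2.5e-06) = 346 K

346


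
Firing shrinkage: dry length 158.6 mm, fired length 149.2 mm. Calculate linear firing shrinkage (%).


FS = (158.6 - 149.2) / 158.6 * 100 = 5.93%

5.93


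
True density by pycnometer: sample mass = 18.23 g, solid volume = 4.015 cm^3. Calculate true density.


TD = 18.23 / 4.015 = 4.54 g/cm^3

4.54


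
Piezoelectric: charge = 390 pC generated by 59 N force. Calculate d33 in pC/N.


d33 = 390 / 59 = 6.6 pC/N

6.6


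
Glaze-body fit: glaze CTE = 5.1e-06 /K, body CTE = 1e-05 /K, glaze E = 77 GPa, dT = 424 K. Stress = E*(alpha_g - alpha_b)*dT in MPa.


Stress = 77*1000*(5.1e-06 - 1e-05)*424 = -160.0 MPa

-160.0


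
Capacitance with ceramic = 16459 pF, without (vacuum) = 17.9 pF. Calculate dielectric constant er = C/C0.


er = 16459 / 17.9 = 919.5

919.5


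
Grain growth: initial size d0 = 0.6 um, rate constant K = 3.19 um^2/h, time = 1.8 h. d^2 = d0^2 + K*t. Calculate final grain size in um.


d^2 = 0.6^2 + 3.19*1.8 = 6.102
d = sqrt(6.102) = 2.47 um

2.47


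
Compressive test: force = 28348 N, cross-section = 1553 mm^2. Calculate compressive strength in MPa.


CS = 28348 / 1553 = 18.3 MPa

18.3


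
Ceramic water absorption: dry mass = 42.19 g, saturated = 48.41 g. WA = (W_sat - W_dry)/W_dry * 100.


WA = (48.41 - 42.19) / 42.19 * 100 = 14.74%

14.74


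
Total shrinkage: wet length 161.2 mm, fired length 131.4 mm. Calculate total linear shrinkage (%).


TS = (161.2 - 131.4) / 161.2 * 100 = 18.49%

18.49


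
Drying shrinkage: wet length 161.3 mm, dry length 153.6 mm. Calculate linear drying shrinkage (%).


DS = (161.3 - 153.6) / 161.3 * 100 = 4.77%

4.77


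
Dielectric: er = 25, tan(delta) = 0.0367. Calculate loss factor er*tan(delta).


Loss = 25 * 0.0367 = 0.918

0.918


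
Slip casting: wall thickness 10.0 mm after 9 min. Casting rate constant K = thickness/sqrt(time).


K = 10.0 / sqrt(9) = 10.0 / 3.0 = 3.333 mm/min^0.5

3.333


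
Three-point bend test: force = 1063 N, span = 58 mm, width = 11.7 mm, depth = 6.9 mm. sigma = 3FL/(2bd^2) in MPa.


sigma = 3*1063*58/(2*11.7*6.9^2) = 166.0 MPa

166.0


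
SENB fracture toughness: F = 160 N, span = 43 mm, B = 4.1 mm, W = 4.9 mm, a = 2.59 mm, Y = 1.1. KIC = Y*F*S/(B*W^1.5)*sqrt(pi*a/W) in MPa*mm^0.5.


KIC = 1.1*160*43/(4.1*4.9^1.5)*sqrt(pi*2.59/4.9) = 219.3

219.3


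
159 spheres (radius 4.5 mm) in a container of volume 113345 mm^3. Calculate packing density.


V_sphere = 4/3*pi*4.5^3 = 381.7035 mm^3
Total V = 159*381.7035 = 60690.8565 mm^3
PD = 60690.8565 / 113345 = 0.535

0.535


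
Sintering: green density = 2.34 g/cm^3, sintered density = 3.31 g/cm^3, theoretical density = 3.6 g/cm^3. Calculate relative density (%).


Relative = 3.31 / 3.6 * 100 = 91.9%

91.9


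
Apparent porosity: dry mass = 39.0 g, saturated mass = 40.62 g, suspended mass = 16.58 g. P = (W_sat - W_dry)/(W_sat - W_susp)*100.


P = (40.62 - 39.0) / (40.62 - 16.58) * 100 = 1.62 / 24.04 * 100 = 6.7%

6.7


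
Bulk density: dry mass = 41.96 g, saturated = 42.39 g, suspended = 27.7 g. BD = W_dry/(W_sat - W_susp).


BD = 41.96 / (42.39 - 27.7) = 41.96 / 14.69 = 2.856 g/cm^3

2.856


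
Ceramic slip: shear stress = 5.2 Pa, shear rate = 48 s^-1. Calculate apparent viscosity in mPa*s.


eta = tau/gamma * 1000 = 5.2/48 * 1000 = 108.3 mPa*s

108.3


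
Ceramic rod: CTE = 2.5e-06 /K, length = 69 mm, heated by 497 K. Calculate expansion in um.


dL = 2.5e-06 * 69 * 497 * 1000 = 85.733 um

85.733


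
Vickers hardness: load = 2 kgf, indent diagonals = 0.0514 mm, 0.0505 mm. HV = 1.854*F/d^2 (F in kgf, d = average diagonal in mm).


d_avg = (0.0514+0.0505)/2 = 0.05095 mm
HV = 1.854*2/0.05095^2 = 1428

1428


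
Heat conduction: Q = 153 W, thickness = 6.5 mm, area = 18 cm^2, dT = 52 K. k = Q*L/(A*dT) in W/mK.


k = 153*6.5/1000/(18/10000*52) = 10.63 W/mK

10.63
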